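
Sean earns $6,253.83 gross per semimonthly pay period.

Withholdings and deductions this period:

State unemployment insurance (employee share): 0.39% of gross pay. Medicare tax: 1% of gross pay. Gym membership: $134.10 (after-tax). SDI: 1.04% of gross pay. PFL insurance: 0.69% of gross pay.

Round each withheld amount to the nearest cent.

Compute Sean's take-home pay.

$5,924.61

SDI: $6,253.83 × 0.0104 = $65.04
Medicare tax: $6,253.83 × 0.01 = $62.54
PFL insurance: $6,253.83 × 0.0069 = $43.15
State unemployment insurance (employee share): $6,253.83 × 0.0039 = $24.39
Gym membership: $134.10
Total deductions = $65.04 + $62.54 + $43.15 + $24.39 + $134.10 = $329.22
Net pay = $6,253.83 − $329.22 = $5,924.61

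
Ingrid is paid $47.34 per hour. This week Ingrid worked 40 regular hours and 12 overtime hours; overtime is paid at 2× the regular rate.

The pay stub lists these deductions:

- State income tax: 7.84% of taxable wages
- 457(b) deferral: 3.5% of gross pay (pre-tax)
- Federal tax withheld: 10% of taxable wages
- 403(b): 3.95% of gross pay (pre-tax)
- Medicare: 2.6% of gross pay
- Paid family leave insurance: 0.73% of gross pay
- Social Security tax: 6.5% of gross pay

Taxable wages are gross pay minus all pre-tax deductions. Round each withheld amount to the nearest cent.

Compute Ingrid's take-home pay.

Regular pay: 40 × $47.34 = $1893.60
Overtime pay: 12 × $47.34 × 2 = $1136.16
Gross pay = $1893.60 + $1136.16 = $3029.76
457(b) deferral: $3029.76 × 0.035 = $106.04
403(b): $3029.76 × 0.0395 = $119.68
Pre-tax total = $106.04 + $119.68 = $225.72
Taxable wages = $3029.76 − $225.72 = $2804.04
State income tax: $2804.04 × 0.0784 = $219.84
Federal tax withheld: $2804.04 × 0.1 = $280.40
Social Security tax: $3029.76 × 0.065 = $196.93
Medicare: $3029.76 × 0.026 = $78.77
Paid family leave insurance: $3029.76 × 0.0073 = $22.12
Total deductions = $106.04 + $119.68 + $219.84 + $280.40 + $196.93 + $78.77 + $22.12 = $1023.78
Net pay = $3029.76 − $1023.78 = $2005.98

$2005.98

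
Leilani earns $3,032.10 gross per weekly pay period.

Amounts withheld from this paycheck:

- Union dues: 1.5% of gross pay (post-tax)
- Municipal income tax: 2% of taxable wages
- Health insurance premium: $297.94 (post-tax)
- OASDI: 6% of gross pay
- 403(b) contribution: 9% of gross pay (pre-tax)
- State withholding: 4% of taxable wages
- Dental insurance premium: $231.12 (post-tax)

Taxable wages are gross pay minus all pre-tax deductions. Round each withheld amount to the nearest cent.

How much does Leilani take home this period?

403(b) contribution: $3,032.10 × 0.09 = $272.89
Taxable wages = $3,032.10 − $272.89 = $2,759.21
State withholding: $2,759.21 × 0.04 = $110.37
Municipal income tax: $2,759.21 × 0.02 = $55.18
OASDI: $3,032.10 × 0.06 = $181.93
Dental insurance premium: $231.12
Union dues: $3,032.10 × 0.015 = $45.48
Health insurance premium: $297.94
Total deductions = $272.89 + $110.37 + $55.18 + $181.93 + $231.12 + $45.48 + $297.94 = $1,194.91
Net pay = $3,032.10 − $1,194.91 = $1,837.19

$1,837.19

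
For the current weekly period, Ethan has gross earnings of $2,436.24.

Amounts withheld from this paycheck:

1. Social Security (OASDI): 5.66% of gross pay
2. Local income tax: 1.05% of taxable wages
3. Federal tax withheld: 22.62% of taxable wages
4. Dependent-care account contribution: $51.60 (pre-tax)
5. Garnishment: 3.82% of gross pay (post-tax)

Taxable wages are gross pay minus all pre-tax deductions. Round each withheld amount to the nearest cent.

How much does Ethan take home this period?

$1,589.24

Dependent-care account contribution: $51.60
Taxable wages = $2,436.24 − $51.60 = $2,384.64
Local income tax: $2,384.64 × 0.0105 = $25.04
Federal tax withheld: $2,384.64 × 0.2262 = $539.41
Social Security (OASDI): $2,436.24 × 0.0566 = $137.89
Garnishment: $2,436.24 × 0.0382 = $93.06
Total deductions = $51.60 + $25.04 + $539.41 + $137.89 + $93.06 = $847.00
Net pay = $2,436.24 − $847.00 = $1,589.24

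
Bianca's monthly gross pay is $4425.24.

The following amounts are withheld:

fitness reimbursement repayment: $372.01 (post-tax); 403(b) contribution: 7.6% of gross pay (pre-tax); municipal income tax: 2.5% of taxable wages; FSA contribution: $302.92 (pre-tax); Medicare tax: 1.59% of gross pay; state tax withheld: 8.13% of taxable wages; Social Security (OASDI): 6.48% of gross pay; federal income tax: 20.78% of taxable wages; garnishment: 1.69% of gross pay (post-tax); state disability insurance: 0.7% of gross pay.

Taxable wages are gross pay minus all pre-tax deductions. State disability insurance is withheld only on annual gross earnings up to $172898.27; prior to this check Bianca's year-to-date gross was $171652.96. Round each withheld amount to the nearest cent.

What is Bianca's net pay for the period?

$1784.18

403(b) contribution: $4425.24 × 0.076 = $336.32
FSA contribution: $302.92
Pre-tax total = $336.32 + $302.92 = $639.24
Taxable wages = $4425.24 − $639.24 = $3786.00
Municipal income tax: $3786.00 × 0.025 = $94.65
State tax withheld: $3786.00 × 0.0813 = $307.80
Federal income tax: $3786.00 × 0.2078 = $786.73
Medicare tax: $4425.24 × 0.0159 = $70.36
Social Security (OASDI): $4425.24 × 0.0648 = $286.76
State disability insurance: only $172898.27 − $171652.96 = $1245.31 of this check is subject → $1245.31 × 0.007 = $8.72
Garnishment: $4425.24 × 0.0169 = $74.79
Fitness reimbursement repayment: $372.01
Total deductions = $336.32 + $302.92 + $94.65 + $307.80 + $786.73 + $70.36 + $286.76 + $8.72 + $74.79 + $372.01 = $2641.06
Net pay = $4425.24 − $2641.06 = $1784.18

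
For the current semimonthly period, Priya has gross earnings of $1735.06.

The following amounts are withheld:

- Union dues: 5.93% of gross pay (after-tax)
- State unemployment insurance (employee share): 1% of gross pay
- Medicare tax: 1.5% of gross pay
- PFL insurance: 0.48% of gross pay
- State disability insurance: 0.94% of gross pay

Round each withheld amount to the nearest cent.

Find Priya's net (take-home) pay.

$1564.15

State disability insurance: $1735.06 × 0.0094 = $16.31
Medicare tax: $1735.06 × 0.015 = $26.03
PFL insurance: $1735.06 × 0.0048 = $8.33
State unemployment insurance (employee share): $1735.06 × 0.01 = $17.35
Union dues: $1735.06 × 0.0593 = $102.89
Total deductions = $16.31 + $26.03 + $8.33 + $17.35 + $102.89 = $170.91
Net pay = $1735.06 − $170.91 = $1564.15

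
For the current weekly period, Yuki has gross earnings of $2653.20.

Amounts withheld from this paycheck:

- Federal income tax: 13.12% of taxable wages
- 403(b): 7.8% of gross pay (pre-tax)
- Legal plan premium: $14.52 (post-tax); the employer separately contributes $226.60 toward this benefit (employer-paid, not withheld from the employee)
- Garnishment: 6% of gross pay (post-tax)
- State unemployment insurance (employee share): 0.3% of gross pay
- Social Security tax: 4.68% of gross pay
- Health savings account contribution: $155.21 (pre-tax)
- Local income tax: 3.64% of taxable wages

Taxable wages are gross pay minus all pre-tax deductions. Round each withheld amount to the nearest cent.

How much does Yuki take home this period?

$1601.23

403(b): $2653.20 × 0.078 = $206.95
Health savings account contribution: $155.21
Pre-tax total = $206.95 + $155.21 = $362.16
Taxable wages = $2653.20 − $362.16 = $2291.04
Federal income tax: $2291.04 × 0.1312 = $300.58
Local income tax: $2291.04 × 0.0364 = $83.39
State unemployment insurance (employee share): $2653.20 × 0.003 = $7.96
Social Security tax: $2653.20 × 0.0468 = $124.17
Legal plan premium: $14.52
Garnishment: $2653.20 × 0.06 = $159.19
(Employer's $226.60 toward legal plan premium is not withheld from the employee.)
Total deductions = $206.95 + $155.21 + $300.58 + $83.39 + $7.96 + $124.17 + $14.52 + $159.19 = $1051.97
Net pay = $2653.20 − $1051.97 = $1601.23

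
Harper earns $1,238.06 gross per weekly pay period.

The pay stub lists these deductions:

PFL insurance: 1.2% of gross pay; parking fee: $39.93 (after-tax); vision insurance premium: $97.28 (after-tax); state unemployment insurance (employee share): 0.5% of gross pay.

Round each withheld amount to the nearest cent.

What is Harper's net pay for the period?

$1,079.80

State unemployment insurance (employee share): $1,238.06 × 0.005 = $6.19
PFL insurance: $1,238.06 × 0.012 = $14.86
Parking fee: $39.93
Vision insurance premium: $97.28
Total deductions = $6.19 + $14.86 + $39.93 + $97.28 = $158.26
Net pay = $1,238.06 − $158.26 = $1,079.80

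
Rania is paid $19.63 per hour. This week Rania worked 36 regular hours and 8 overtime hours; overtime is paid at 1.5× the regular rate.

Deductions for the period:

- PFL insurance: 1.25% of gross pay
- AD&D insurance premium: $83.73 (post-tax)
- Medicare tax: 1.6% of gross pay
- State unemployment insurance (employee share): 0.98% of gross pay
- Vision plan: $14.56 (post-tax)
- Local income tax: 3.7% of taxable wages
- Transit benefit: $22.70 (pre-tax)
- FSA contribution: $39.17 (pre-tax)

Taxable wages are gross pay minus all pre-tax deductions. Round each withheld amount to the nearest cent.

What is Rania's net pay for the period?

$713.42

Regular pay: 36 × $19.63 = $706.68
Overtime pay: 8 × $19.63 × 1.5 = $235.56
Gross pay = $706.68 + $235.56 = $942.24
Transit benefit: $22.70
FSA contribution: $39.17
Pre-tax total = $22.70 + $39.17 = $61.87
Taxable wages = $942.24 − $61.87 = $880.37
Local income tax: $880.37 × 0.037 = $32.57
State unemployment insurance (employee share): $942.24 × 0.0098 = $9.23
PFL insurance: $942.24 × 0.0125 = $11.78
Medicare tax: $942.24 × 0.016 = $15.08
Vision plan: $14.56
AD&D insurance premium: $83.73
Total deductions = $22.70 + $39.17 + $32.57 + $9.23 + $11.78 + $15.08 + $14.56 + $83.73 = $228.82
Net pay = $942.24 − $228.82 = $713.42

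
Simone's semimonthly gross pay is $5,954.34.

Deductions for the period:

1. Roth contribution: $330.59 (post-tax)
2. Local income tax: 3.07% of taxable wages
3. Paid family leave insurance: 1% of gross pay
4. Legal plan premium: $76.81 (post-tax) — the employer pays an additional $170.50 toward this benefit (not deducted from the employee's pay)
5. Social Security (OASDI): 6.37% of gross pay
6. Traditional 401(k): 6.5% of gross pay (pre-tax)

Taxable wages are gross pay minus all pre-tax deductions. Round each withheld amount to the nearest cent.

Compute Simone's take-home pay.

$4,550.16

Traditional 401(k): $5,954.34 × 0.065 = $387.03
Taxable wages = $5,954.34 − $387.03 = $5,567.31
Local income tax: $5,567.31 × 0.0307 = $170.92
Paid family leave insurance: $5,954.34 × 0.01 = $59.54
Social Security (OASDI): $5,954.34 × 0.0637 = $379.29
Roth contribution: $330.59
Legal plan premium: $76.81
(Employer's $170.50 toward legal plan premium is not withheld from the employee.)
Total deductions = $387.03 + $170.92 + $59.54 + $379.29 + $330.59 + $76.81 = $1,404.18
Net pay = $5,954.34 − $1,404.18 = $4,550.16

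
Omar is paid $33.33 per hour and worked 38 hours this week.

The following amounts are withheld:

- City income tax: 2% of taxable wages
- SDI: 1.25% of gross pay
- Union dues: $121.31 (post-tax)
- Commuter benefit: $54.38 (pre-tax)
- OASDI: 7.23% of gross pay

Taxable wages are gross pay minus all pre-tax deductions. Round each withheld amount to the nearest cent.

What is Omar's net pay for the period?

$959.21

Gross pay: 38 × $33.33 = $1,266.54
Commuter benefit: $54.38
Taxable wages = $1,266.54 − $54.38 = $1,212.16
City income tax: $1,212.16 × 0.02 = $24.24
OASDI: $1,266.54 × 0.0723 = $91.57
SDI: $1,266.54 × 0.0125 = $15.83
Union dues: $121.31
Total deductions = $54.38 + $24.24 + $91.57 + $15.83 + $121.31 = $307.33
Net pay = $1,266.54 − $307.33 = $959.21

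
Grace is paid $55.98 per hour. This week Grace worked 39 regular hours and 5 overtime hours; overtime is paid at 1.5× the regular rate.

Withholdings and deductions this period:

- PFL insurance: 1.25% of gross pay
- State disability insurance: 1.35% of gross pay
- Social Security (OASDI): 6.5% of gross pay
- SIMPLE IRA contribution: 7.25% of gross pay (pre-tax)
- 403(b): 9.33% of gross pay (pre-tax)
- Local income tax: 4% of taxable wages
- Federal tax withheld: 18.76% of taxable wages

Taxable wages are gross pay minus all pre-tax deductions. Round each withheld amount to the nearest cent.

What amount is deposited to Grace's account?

$1440.37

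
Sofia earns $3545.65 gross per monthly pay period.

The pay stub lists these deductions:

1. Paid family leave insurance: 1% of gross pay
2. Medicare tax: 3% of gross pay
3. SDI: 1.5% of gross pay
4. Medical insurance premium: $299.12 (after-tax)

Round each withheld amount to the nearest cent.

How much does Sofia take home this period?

Paid family leave insurance: $3545.65 × 0.01 = $35.46
Medicare tax: $3545.65 × 0.03 = $106.37
SDI: $3545.65 × 0.015 = $53.18
Medical insurance premium: $299.12
Total deductions = $35.46 + $106.37 + $53.18 + $299.12 = $494.13
Net pay = $3545.65 − $494.13 = $3051.52

$3051.52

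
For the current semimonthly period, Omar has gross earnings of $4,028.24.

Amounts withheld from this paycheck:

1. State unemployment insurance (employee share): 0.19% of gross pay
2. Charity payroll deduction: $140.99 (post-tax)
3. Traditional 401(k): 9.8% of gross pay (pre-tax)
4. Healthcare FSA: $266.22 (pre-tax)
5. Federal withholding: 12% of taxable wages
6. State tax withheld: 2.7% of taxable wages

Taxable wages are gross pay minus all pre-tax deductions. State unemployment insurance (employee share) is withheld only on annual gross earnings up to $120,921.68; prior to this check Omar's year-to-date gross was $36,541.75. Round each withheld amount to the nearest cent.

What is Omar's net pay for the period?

Traditional 401(k): $4,028.24 × 0.098 = $394.77
Healthcare FSA: $266.22
Pre-tax total = $394.77 + $266.22 = $660.99
Taxable wages = $4,028.24 − $660.99 = $3,367.25
Federal withholding: $3,367.25 × 0.12 = $404.07
State tax withheld: $3,367.25 × 0.027 = $90.92
State unemployment insurance (employee share): cap not yet reached, full $4,028.24 is subject → $4,028.24 × 0.0019 = $7.65
Charity payroll deduction: $140.99
Total deductions = $394.77 + $266.22 + $404.07 + $90.92 + $7.65 + $140.99 = $1,304.62
Net pay = $4,028.24 − $1,304.62 = $2,723.62

$2,723.62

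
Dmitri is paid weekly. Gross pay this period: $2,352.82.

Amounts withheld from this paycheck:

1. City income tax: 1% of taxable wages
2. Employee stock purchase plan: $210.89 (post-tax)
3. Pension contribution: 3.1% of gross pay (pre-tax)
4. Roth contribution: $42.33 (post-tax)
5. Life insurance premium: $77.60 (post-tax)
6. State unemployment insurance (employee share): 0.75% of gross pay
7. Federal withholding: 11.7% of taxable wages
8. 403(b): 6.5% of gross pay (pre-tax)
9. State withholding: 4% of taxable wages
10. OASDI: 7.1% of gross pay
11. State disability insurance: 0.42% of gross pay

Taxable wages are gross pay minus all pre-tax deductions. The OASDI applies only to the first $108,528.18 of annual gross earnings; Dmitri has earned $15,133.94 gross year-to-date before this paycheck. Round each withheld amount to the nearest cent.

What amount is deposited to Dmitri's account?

$1,246.35

403(b): $2,352.82 × 0.065 = $152.93
Pension contribution: $2,352.82 × 0.031 = $72.94
Pre-tax total = $152.93 + $72.94 = $225.87
Taxable wages = $2,352.82 − $225.87 = $2,126.95
Federal withholding: $2,126.95 × 0.117 = $248.85
State withholding: $2,126.95 × 0.04 = $85.08
City income tax: $2,126.95 × 0.01 = $21.27
OASDI: cap not yet reached, full $2,352.82 is subject → $2,352.82 × 0.071 = $167.05
State disability insurance: $2,352.82 × 0.0042 = $9.88
State unemployment insurance (employee share): $2,352.82 × 0.0075 = $17.65
Employee stock purchase plan: $210.89
Life insurance premium: $77.60
Roth contribution: $42.33
Total deductions = $152.93 + $72.94 + $248.85 + $85.08 + $21.27 + $167.05 + $9.88 + $17.65 + $210.89 + $77.60 + $42.33 = $1,106.47
Net pay = $2,352.82 − $1,106.47 = $1,246.35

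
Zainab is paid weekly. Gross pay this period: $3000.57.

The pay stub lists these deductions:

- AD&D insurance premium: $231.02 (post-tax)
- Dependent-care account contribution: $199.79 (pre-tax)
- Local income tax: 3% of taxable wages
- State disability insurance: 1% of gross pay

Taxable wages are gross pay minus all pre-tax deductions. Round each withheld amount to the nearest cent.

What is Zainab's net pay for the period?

$2455.73

Dependent-care account contribution: $199.79
Taxable wages = $3000.57 − $199.79 = $2800.78
Local income tax: $2800.78 × 0.03 = $84.02
State disability insurance: $3000.57 × 0.01 = $30.01
AD&D insurance premium: $231.02
Total deductions = $199.79 + $84.02 + $30.01 + $231.02 = $544.84
Net pay = $3000.57 − $544.84 = $2455.73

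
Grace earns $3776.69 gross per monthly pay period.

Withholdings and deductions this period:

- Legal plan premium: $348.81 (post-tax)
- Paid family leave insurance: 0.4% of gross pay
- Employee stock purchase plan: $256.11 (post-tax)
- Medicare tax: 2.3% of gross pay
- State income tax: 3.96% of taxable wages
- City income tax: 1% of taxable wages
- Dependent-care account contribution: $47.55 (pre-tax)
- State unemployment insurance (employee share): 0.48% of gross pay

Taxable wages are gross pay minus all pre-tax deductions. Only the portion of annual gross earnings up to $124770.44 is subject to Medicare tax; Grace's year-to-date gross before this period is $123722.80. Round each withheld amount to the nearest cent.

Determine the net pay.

$2881.92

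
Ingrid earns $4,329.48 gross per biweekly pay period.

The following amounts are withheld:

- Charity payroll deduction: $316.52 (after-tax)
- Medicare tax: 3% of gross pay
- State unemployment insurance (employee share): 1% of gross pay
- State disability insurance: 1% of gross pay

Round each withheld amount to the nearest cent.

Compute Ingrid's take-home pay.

$3,796.50

State disability insurance: $4,329.48 × 0.01 = $43.29
State unemployment insurance (employee share): $4,329.48 × 0.01 = $43.29
Medicare tax: $4,329.48 × 0.03 = $129.88
Charity payroll deduction: $316.52
Total deductions = $43.29 + $43.29 + $129.88 + $316.52 = $532.98
Net pay = $4,329.48 − $532.98 = $3,796.50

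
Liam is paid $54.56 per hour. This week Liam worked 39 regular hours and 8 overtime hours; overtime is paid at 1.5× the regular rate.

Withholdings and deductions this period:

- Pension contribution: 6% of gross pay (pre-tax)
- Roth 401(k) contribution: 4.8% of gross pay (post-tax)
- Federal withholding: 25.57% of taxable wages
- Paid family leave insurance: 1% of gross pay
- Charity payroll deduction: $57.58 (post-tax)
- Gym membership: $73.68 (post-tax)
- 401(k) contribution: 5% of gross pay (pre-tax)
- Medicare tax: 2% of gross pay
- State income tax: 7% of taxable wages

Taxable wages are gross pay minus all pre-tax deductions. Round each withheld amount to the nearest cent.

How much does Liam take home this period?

$1,321.59

Regular pay: 39 × $54.56 = $2,127.84
Overtime pay: 8 × $54.56 × 1.5 = $654.72
Gross pay = $2,127.84 + $654.72 = $2,782.56
Pension contribution: $2,782.56 × 0.06 = $166.95
401(k) contribution: $2,782.56 × 0.05 = $139.13
Pre-tax total = $166.95 + $139.13 = $306.08
Taxable wages = $2,782.56 − $306.08 = $2,476.48
Federal withholding: $2,476.48 × 0.2557 = $633.24
State income tax: $2,476.48 × 0.07 = $173.35
Medicare tax: $2,782.56 × 0.02 = $55.65
Paid family leave insurance: $2,782.56 × 0.01 = $27.83
Roth 401(k) contribution: $2,782.56 × 0.048 = $133.56
Gym membership: $73.68
Charity payroll deduction: $57.58
Total deductions = $166.95 + $139.13 + $633.24 + $173.35 + $55.65 + $27.83 + $133.56 + $73.68 + $57.58 = $1,460.97
Net pay = $2,782.56 − $1,460.97 = $1,321.59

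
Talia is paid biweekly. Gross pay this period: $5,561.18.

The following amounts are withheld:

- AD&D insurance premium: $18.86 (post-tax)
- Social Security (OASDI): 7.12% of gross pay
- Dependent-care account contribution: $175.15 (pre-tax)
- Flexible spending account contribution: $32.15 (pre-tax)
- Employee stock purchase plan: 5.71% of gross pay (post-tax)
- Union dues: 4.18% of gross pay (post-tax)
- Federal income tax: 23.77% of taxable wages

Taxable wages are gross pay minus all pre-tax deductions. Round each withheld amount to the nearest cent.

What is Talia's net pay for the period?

Dependent-care account contribution: $175.15
Flexible spending account contribution: $32.15
Pre-tax total = $175.15 + $32.15 = $207.30
Taxable wages = $5,561.18 − $207.30 = $5,353.88
Federal income tax: $5,353.88 × 0.2377 = $1,272.62
Social Security (OASDI): $5,561.18 × 0.0712 = $395.96
Union dues: $5,561.18 × 0.0418 = $232.46
AD&D insurance premium: $18.86
Employee stock purchase plan: $5,561.18 × 0.0571 = $317.54
Total deductions = $175.15 + $32.15 + $1,272.62 + $395.96 + $232.46 + $18.86 + $317.54 = $2,444.74
Net pay = $5,561.18 − $2,444.74 = $3,116.44

$3,116.44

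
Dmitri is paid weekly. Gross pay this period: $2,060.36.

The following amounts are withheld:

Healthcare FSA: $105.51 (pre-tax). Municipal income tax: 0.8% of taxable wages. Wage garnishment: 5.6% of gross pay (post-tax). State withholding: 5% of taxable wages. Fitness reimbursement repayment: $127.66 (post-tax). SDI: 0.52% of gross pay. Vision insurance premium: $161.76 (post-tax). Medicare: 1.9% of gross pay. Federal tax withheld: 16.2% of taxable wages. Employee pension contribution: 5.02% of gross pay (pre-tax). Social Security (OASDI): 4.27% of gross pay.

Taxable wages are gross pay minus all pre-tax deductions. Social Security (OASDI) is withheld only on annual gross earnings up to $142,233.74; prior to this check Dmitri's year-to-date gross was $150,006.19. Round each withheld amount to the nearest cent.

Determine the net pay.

$989.45

Employee pension contribution: $2,060.36 × 0.0502 = $103.43
Healthcare FSA: $105.51
Pre-tax total = $103.43 + $105.51 = $208.94
Taxable wages = $2,060.36 − $208.94 = $1,851.42
Municipal income tax: $1,851.42 × 0.008 = $14.81
Federal tax withheld: $1,851.42 × 0.162 = $299.93
State withholding: $1,851.42 × 0.05 = $92.57
Medicare: $2,060.36 × 0.019 = $39.15
Social Security (OASDI): annual cap $142,233.74 already reached (YTD $150,006.19), so $0.00
SDI: $2,060.36 × 0.0052 = $10.71
Wage garnishment: $2,060.36 × 0.056 = $115.38
Fitness reimbursement repayment: $127.66
Vision insurance premium: $161.76
Total deductions = $103.43 + $105.51 + $14.81 + $299.93 + $92.57 + $39.15 + $0.00 + $10.71 + $115.38 + $127.66 + $161.76 = $1,070.91
Net pay = $2,060.36 − $1,070.91 = $989.45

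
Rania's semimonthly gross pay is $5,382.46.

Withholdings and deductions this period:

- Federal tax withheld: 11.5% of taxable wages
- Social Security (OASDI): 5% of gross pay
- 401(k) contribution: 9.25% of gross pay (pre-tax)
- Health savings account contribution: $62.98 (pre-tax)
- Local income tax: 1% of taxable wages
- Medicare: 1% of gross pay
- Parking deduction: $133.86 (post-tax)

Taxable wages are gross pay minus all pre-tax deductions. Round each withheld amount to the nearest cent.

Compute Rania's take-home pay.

Health savings account contribution: $62.98
401(k) contribution: $5,382.46 × 0.0925 = $497.88
Pre-tax total = $62.98 + $497.88 = $560.86
Taxable wages = $5,382.46 − $560.86 = $4,821.60
Local income tax: $4,821.60 × 0.01 = $48.22
Federal tax withheld: $4,821.60 × 0.115 = $554.48
Medicare: $5,382.46 × 0.01 = $53.82
Social Security (OASDI): $5,382.46 × 0.05 = $269.12
Parking deduction: $133.86
Total deductions = $62.98 + $497.88 + $48.22 + $554.48 + $53.82 + $269.12 + $133.86 = $1,620.36
Net pay = $5,382.46 − $1,620.36 = $3,762.10

$3,762.10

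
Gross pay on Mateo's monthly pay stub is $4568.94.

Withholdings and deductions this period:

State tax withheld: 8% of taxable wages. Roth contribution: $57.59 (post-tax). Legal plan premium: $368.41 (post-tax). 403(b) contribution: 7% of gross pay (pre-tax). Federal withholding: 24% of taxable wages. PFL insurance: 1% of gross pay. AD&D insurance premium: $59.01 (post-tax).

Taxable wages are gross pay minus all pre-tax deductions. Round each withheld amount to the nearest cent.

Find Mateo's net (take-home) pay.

$2358.69

403(b) contribution: $4568.94 × 0.07 = $319.83
Taxable wages = $4568.94 − $319.83 = $4249.11
Federal withholding: $4249.11 × 0.24 = $1019.79
State tax withheld: $4249.11 × 0.08 = $339.93
PFL insurance: $4568.94 × 0.01 = $45.69
Legal plan premium: $368.41
AD&D insurance premium: $59.01
Roth contribution: $57.59
Total deductions = $319.83 + $1019.79 + $339.93 + $45.69 + $368.41 + $59.01 + $57.59 = $2210.25
Net pay = $4568.94 − $2210.25 = $2358.69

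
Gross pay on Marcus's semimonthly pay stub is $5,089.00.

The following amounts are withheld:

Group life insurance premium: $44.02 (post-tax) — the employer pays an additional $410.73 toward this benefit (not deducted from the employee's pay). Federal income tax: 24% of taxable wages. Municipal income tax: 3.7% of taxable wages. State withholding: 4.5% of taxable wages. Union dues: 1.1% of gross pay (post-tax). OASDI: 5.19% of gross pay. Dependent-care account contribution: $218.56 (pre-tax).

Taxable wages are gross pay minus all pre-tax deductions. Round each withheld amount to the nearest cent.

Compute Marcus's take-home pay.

$2,938.03

Dependent-care account contribution: $218.56
Taxable wages = $5,089.00 − $218.56 = $4,870.44
Federal income tax: $4,870.44 × 0.24 = $1,168.91
Municipal income tax: $4,870.44 × 0.037 = $180.21
State withholding: $4,870.44 × 0.045 = $219.17
OASDI: $5,089.00 × 0.0519 = $264.12
Union dues: $5,089.00 × 0.011 = $55.98
Group life insurance premium: $44.02
(Employer's $410.73 toward group life insurance premium is not withheld from the employee.)
Total deductions = $218.56 + $1,168.91 + $180.21 + $219.17 + $264.12 + $55.98 + $44.02 = $2,150.97
Net pay = $5,089.00 − $2,150.97 = $2,938.03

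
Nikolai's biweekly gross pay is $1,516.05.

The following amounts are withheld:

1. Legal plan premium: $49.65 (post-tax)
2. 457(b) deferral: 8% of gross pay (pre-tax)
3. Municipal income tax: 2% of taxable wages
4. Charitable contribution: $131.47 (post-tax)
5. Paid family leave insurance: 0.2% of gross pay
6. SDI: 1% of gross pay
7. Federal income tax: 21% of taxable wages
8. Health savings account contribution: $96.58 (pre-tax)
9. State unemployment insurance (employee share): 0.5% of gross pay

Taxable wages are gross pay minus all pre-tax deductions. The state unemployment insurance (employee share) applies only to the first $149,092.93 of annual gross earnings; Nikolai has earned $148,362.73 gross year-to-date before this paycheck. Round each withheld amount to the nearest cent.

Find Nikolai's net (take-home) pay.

$796.65

457(b) deferral: $1,516.05 × 0.08 = $121.28
Health savings account contribution: $96.58
Pre-tax total = $121.28 + $96.58 = $217.86
Taxable wages = $1,516.05 − $217.86 = $1,298.19
Municipal income tax: $1,298.19 × 0.02 = $25.96
Federal income tax: $1,298.19 × 0.21 = $272.62
Paid family leave insurance: $1,516.05 × 0.002 = $3.03
SDI: $1,516.05 × 0.01 = $15.16
State unemployment insurance (employee share): only $149,092.93 − $148,362.73 = $730.20 of this check is subject → $730.20 × 0.005 = $3.65
Charitable contribution: $131.47
Legal plan premium: $49.65
Total deductions = $121.28 + $96.58 + $25.96 + $272.62 + $3.03 + $15.16 + $3.65 + $131.47 + $49.65 = $719.40
Net pay = $1,516.05 − $719.40 = $796.65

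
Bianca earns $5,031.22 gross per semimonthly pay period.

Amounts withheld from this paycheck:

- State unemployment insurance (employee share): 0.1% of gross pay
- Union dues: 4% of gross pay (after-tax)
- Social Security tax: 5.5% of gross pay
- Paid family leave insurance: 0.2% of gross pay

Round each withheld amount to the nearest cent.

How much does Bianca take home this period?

$4,538.16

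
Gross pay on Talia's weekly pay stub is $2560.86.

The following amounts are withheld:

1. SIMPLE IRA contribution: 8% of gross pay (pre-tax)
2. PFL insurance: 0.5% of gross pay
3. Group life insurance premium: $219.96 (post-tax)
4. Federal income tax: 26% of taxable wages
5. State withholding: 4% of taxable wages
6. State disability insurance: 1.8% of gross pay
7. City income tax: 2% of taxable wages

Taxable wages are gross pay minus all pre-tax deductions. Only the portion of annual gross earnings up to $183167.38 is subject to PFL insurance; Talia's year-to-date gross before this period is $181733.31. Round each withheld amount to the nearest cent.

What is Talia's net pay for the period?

$1328.84

SIMPLE IRA contribution: $2560.86 × 0.08 = $204.87
Taxable wages = $2560.86 − $204.87 = $2355.99
City income tax: $2355.99 × 0.02 = $47.12
State withholding: $2355.99 × 0.04 = $94.24
Federal income tax: $2355.99 × 0.26 = $612.56
State disability insurance: $2560.86 × 0.018 = $46.10
PFL insurance: only $183167.38 − $181733.31 = $1434.07 of this check is subject → $1434.07 × 0.005 = $7.17
Group life insurance premium: $219.96
Total deductions = $204.87 + $47.12 + $94.24 + $612.56 + $46.10 + $7.17 + $219.96 = $1232.02
Net pay = $2560.86 − $1232.02 = $1328.84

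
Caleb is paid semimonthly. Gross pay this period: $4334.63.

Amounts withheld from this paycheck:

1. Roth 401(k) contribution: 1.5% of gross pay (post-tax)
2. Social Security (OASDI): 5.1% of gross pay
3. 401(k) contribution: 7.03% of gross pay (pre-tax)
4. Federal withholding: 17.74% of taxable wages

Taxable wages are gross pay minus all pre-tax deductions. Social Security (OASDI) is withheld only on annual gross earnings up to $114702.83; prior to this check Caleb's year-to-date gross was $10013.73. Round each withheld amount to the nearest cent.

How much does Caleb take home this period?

401(k) contribution: $4334.63 × 0.0703 = $304.72
Taxable wages = $4334.63 − $304.72 = $4029.91
Federal withholding: $4029.91 × 0.1774 = $714.91
Social Security (OASDI): cap not yet reached, full $4334.63 is subject → $4334.63 × 0.051 = $221.07
Roth 401(k) contribution: $4334.63 × 0.015 = $65.02
Total deductions = $304.72 + $714.91 + $221.07 + $65.02 = $1305.72
Net pay = $4334.63 − $1305.72 = $3028.91

$3028.91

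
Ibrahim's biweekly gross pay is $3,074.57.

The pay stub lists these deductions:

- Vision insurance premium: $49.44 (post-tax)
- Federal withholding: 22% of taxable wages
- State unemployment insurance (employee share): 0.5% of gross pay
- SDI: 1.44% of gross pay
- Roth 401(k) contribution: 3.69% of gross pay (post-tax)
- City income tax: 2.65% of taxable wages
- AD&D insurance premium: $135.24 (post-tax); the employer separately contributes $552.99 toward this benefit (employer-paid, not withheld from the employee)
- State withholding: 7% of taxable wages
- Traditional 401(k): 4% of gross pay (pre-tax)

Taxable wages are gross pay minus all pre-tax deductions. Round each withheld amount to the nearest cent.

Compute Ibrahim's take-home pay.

$1,659.64

Traditional 401(k): $3,074.57 × 0.04 = $122.98
Taxable wages = $3,074.57 − $122.98 = $2,951.59
State withholding: $2,951.59 × 0.07 = $206.61
Federal withholding: $2,951.59 × 0.22 = $649.35
City income tax: $2,951.59 × 0.0265 = $78.22
SDI: $3,074.57 × 0.0144 = $44.27
State unemployment insurance (employee share): $3,074.57 × 0.005 = $15.37
Vision insurance premium: $49.44
Roth 401(k) contribution: $3,074.57 × 0.0369 = $113.45
AD&D insurance premium: $135.24
(Employer's $552.99 toward AD&D insurance premium is not withheld from the employee.)
Total deductions = $122.98 + $206.61 + $649.35 + $78.22 + $44.27 + $15.37 + $49.44 + $113.45 + $135.24 = $1,414.93
Net pay = $3,074.57 − $1,414.93 = $1,659.64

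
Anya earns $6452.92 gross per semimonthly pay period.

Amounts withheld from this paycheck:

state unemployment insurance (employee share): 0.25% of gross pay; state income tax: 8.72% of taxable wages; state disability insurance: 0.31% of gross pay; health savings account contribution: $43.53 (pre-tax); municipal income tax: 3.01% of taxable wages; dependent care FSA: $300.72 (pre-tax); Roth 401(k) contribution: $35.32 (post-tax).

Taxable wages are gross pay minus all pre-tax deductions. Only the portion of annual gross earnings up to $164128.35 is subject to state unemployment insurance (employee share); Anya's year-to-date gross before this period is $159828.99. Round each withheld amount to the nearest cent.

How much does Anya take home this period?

$5326.05

Health savings account contribution: $43.53
Dependent care FSA: $300.72
Pre-tax total = $43.53 + $300.72 = $344.25
Taxable wages = $6452.92 − $344.25 = $6108.67
Municipal income tax: $6108.67 × 0.0301 = $183.87
State income tax: $6108.67 × 0.0872 = $532.68
State disability insurance: $6452.92 × 0.0031 = $20.00
State unemployment insurance (employee share): only $164128.35 − $159828.99 = $4299.36 of this check is subject → $4299.36 × 0.0025 = $10.75
Roth 401(k) contribution: $35.32
Total deductions = $43.53 + $300.72 + $183.87 + $532.68 + $20.00 + $10.75 + $35.32 = $1126.87
Net pay = $6452.92 − $1126.87 = $5326.05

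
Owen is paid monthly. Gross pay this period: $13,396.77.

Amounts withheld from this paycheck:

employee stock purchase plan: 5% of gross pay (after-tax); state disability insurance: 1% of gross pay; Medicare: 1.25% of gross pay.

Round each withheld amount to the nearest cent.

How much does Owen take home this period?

$12,425.50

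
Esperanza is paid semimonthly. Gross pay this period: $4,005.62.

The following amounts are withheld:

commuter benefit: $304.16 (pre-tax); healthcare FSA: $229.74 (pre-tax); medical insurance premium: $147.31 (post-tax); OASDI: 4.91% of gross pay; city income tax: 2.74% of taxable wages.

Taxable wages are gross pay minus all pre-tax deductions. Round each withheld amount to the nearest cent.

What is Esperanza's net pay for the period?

Healthcare FSA: $229.74
Commuter benefit: $304.16
Pre-tax total = $229.74 + $304.16 = $533.90
Taxable wages = $4,005.62 − $533.90 = $3,471.72
City income tax: $3,471.72 × 0.0274 = $95.13
OASDI: $4,005.62 × 0.0491 = $196.68
Medical insurance premium: $147.31
Total deductions = $229.74 + $304.16 + $95.13 + $196.68 + $147.31 = $973.02
Net pay = $4,005.62 − $973.02 = $3,032.60

$3,032.60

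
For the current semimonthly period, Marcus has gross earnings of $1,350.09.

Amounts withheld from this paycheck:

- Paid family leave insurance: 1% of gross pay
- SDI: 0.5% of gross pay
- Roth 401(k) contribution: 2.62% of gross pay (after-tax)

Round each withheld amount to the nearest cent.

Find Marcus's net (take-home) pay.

$1,294.47

Paid family leave insurance: $1,350.09 × 0.01 = $13.50
SDI: $1,350.09 × 0.005 = $6.75
Roth 401(k) contribution: $1,350.09 × 0.0262 = $35.37
Total deductions = $13.50 + $6.75 + $35.37 = $55.62
Net pay = $1,350.09 − $55.62 = $1,294.47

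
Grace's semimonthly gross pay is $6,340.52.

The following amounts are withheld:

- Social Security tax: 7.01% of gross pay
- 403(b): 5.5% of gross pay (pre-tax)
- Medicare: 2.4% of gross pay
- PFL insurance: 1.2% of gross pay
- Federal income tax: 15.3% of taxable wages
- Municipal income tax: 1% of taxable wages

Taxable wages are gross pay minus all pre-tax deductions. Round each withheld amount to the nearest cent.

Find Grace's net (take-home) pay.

403(b): $6,340.52 × 0.055 = $348.73
Taxable wages = $6,340.52 − $348.73 = $5,991.79
Federal income tax: $5,991.79 × 0.153 = $916.74
Municipal income tax: $5,991.79 × 0.01 = $59.92
PFL insurance: $6,340.52 × 0.012 = $76.09
Social Security tax: $6,340.52 × 0.0701 = $444.47
Medicare: $6,340.52 × 0.024 = $152.17
Total deductions = $348.73 + $916.74 + $59.92 + $76.09 + $444.47 + $152.17 = $1,998.12
Net pay = $6,340.52 − $1,998.12 = $4,342.40

$4,342.40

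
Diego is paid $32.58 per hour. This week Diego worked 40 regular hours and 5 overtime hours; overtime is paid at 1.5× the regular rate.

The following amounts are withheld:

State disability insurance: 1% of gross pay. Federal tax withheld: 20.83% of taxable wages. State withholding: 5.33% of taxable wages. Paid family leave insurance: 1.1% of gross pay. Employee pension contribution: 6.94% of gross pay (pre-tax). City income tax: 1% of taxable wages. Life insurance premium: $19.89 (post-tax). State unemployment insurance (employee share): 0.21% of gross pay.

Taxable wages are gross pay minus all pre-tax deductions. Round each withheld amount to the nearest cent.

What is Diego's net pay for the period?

$993.37

Regular pay: 40 × $32.58 = $1303.20
Overtime pay: 5 × $32.58 × 1.5 = $244.35
Gross pay = $1303.20 + $244.35 = $1547.55
Employee pension contribution: $1547.55 × 0.0694 = $107.40
Taxable wages = $1547.55 − $107.40 = $1440.15
Federal tax withheld: $1440.15 × 0.2083 = $299.98
City income tax: $1440.15 × 0.01 = $14.40
State withholding: $1440.15 × 0.0533 = $76.76
State unemployment insurance (employee share): $1547.55 × 0.0021 = $3.25
State disability insurance: $1547.55 × 0.01 = $15.48
Paid family leave insurance: $1547.55 × 0.011 = $17.02
Life insurance premium: $19.89
Total deductions = $107.40 + $299.98 + $14.40 + $76.76 + $3.25 + $15.48 + $17.02 + $19.89 = $554.18
Net pay = $1547.55 − $554.18 = $993.37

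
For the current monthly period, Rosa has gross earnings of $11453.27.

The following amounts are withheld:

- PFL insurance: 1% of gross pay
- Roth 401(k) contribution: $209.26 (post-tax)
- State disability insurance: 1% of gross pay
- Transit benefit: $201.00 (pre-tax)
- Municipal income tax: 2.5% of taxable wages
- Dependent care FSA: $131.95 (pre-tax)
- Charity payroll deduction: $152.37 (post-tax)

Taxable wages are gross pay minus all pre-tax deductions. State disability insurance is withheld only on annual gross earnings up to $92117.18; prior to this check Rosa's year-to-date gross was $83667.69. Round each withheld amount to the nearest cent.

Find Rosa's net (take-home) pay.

$10281.66

Transit benefit: $201.00
Dependent care FSA: $131.95
Pre-tax total = $201.00 + $131.95 = $332.95
Taxable wages = $11453.27 − $332.95 = $11120.32
Municipal income tax: $11120.32 × 0.025 = $278.01
State disability insurance: only $92117.18 − $83667.69 = $8449.49 of this check is subject → $8449.49 × 0.01 = $84.49
PFL insurance: $11453.27 × 0.01 = $114.53
Roth 401(k) contribution: $209.26
Charity payroll deduction: $152.37
Total deductions = $201.00 + $131.95 + $278.01 + $84.49 + $114.53 + $209.26 + $152.37 = $1171.61
Net pay = $11453.27 − $1171.61 = $10281.66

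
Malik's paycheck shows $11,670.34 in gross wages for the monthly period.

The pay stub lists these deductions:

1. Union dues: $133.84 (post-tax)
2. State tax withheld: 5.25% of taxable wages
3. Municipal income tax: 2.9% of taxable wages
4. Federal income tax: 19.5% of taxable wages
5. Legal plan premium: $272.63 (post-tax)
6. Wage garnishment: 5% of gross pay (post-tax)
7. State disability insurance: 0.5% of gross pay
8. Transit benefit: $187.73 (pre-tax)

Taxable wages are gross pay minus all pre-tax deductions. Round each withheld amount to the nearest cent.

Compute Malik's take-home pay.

Transit benefit: $187.73
Taxable wages = $11,670.34 − $187.73 = $11,482.61
State tax withheld: $11,482.61 × 0.0525 = $602.84
Federal income tax: $11,482.61 × 0.195 = $2,239.11
Municipal income tax: $11,482.61 × 0.029 = $333.00
State disability insurance: $11,670.34 × 0.005 = $58.35
Legal plan premium: $272.63
Union dues: $133.84
Wage garnishment: $11,670.34 × 0.05 = $583.52
Total deductions = $187.73 + $602.84 + $2,239.11 + $333.00 + $58.35 + $272.63 + $133.84 + $583.52 = $4,411.02
Net pay = $11,670.34 − $4,411.02 = $7,259.32

$7,259.32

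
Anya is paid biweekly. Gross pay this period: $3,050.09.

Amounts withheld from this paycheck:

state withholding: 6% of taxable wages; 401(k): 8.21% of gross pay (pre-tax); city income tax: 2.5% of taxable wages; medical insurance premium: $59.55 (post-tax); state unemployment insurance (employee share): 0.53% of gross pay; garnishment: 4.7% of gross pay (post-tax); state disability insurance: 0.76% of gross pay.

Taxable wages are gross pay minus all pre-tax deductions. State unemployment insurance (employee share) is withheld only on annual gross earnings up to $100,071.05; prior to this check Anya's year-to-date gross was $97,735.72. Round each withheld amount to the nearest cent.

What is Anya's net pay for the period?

401(k): $3,050.09 × 0.0821 = $250.41
Taxable wages = $3,050.09 − $250.41 = $2,799.68
State withholding: $2,799.68 × 0.06 = $167.98
City income tax: $2,799.68 × 0.025 = $69.99
State disability insurance: $3,050.09 × 0.0076 = $23.18
State unemployment insurance (employee share): only $100,071.05 − $97,735.72 = $2,335.33 of this check is subject → $2,335.33 × 0.0053 = $12.38
Garnishment: $3,050.09 × 0.047 = $143.35
Medical insurance premium: $59.55
Total deductions = $250.41 + $167.98 + $69.99 + $23.18 + $12.38 + $143.35 + $59.55 = $726.84
Net pay = $3,050.09 − $726.84 = $2,323.25

$2,323.25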